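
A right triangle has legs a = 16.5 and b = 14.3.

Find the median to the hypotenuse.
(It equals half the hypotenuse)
Hypotenuse c = √(a² + b²) = √(272.25 + 204.49) = √476.74 ≈ 21.8344
Median to hypotenuse = c/2 ≈ 21.8344/2 ≈ 10.9172

Median = 10.92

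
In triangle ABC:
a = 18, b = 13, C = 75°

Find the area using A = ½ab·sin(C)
A = ½·a·b·sin(C) = ½·18·13·sin(75°)
sin(75°) ≈ 0.965926
A ≈ ½·234·0.965926 = 117·0.965926 ≈ 113.013

Area = 113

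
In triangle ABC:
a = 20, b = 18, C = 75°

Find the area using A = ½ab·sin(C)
A = ½·a·b·sin(C) = ½·20·18·sin(75°)
sin(75°) ≈ 0.965926
A ≈ ½·360·0.965926 = 180·0.965926 ≈ 173.867

Area = 173.9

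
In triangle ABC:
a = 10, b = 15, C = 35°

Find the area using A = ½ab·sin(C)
A = ½·a·b·sin(C) = ½·10·15·sin(35°)
sin(35°) ≈ 0.573576
A ≈ ½·150·0.573576 = 75·0.573576 ≈ 43.0182

Area = 43.02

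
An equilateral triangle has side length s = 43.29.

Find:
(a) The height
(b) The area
(a) The height splits the triangle into two 30-60-90 halves: h = s·√3/2 = 43.29·1.73205/2 ≈ 74.9805/2 ≈ 37.4902
(b) Area = (√3/4)·s² = (√3/4)·43.29² = (√3/4)·1874.0241 ≈ 0.433013·1874.0241 ≈ 811.476

Height = 37.49, Area = 811.5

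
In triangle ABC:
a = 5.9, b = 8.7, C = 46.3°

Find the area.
Two sides and the included angle (SAS): A = ½·a·b·sin(C) = ½·5.9·8.7·sin(46.3°)
sin(46.3°) ≈ 0.722967
A ≈ ½·51.33·0.722967 = 25.665·0.722967 ≈ 18.555

Area = 18.55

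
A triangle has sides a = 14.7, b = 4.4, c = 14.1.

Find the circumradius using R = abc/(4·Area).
First find the area with Heron's formula.
s = (14.7 + 4.4 + 14.1)/2 = 16.6
Area = √(s(s−a)(s−b)(s−c)) = √(16.6·1.9·12.2·2.5) ≈ √961.97 ≈ 31.0156
abc = 14.7·4.4·14.1 = 911.988
R = abc/(4·Area) ≈ 911.988/(4·31.0156) = 911.988/124.063 ≈ 7.35103

R = 7.351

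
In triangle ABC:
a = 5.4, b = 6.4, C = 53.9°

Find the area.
Two sides and the included angle (SAS): A = ½·a·b·sin(C) = ½·5.4·6.4·sin(53.9°)
sin(53.9°) ≈ 0.80799
A ≈ ½·34.56·0.80799 = 17.28·0.80799 ≈ 13.9621

Area = 13.96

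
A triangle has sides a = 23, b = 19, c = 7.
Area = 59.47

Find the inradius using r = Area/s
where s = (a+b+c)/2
s = (23 + 19 + 7)/2 = 49/2 = 24.5
r = Area/s = 59.47/24.5 ≈ 2.42735

r = 2.427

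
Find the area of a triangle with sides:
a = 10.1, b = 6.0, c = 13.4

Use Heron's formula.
s = (10.1 + 6.0 + 13.4)/2 = 29.5/2 = 14.75
s − a = 4.65, s − b = 8.75, s − c = 1.35
s(s−a)(s−b)(s−c) = 14.75·4.65·8.75·1.35 ≈ 810.19
Area = √810.19 ≈ 28.4638

Area = 28.46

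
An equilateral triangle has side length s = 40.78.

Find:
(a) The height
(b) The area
(a) The height splits the triangle into two 30-60-90 halves: h = s·√3/2 = 40.78·1.73205/2 ≈ 70.633/2 ≈ 35.3165
(b) Area = (√3/4)·s² = (√3/4)·40.78² = (√3/4)·1663.0084 ≈ 0.433013·1663.0084 ≈ 720.104

Height = 35.32, Area = 720.1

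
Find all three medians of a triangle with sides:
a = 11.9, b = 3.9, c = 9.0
Median formula: m_a = ½√(2b² + 2c² − a²) (and cyclically). a² = 141.61, b² = 15.21, c² = 81.
m_a = ½√(2·15.21 + 2·81 − 141.61) = ½√50.81 ≈ ½·7.12811 ≈ 3.56406
m_b = ½√(2·141.61 + 2·81 − 15.21) = ½√430.01 ≈ ½·20.7367 ≈ 10.3683
m_c = ½√(2·141.61 + 2·15.21 − 81) = ½√232.64 ≈ ½·15.2525 ≈ 7.62627

m_a = 3.564, m_b = 10.37, m_c = 7.626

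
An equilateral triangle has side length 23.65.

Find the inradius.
r = Area/s with s the semi-perimeter.
Area = (√3/4)·23.65² = (√3/4)·559.3225 ≈ 0.433013·559.3225 ≈ 242.194
s = 3·23.65/2 = 35.475
r ≈ 242.194/35.475 ≈ 6.82717
(Equivalently r = side/(2√3) = 23.65/3.4641 ≈ 6.82717.)

r = 6.827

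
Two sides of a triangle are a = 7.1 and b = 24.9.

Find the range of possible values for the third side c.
Triangle inequality: |a − b| < c < a + b
|a − b| = |7.1 − 24.9| = 17.8
a + b = 7.1 + 24.9 = 32

17.8 < c < 32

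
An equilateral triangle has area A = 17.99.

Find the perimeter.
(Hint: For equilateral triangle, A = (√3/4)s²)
A = (√3/4)s²  ⇒  s² = 4A/√3 = 4·17.99/√3 = 71.96/1.73205 ≈ 41.5461
s ≈ √41.5461 ≈ 6.44563
Perimeter = 3s ≈ 3·6.44563 ≈ 19.3369

Perimeter = 19.34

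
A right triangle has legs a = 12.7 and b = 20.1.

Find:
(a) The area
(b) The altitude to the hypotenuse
(a) The legs are perpendicular, so Area = ½·a·b = ½·12.7·20.1 = ½·255.27 = 127.635
(b) Hypotenuse c = √(a² + b²) = √(161.29 + 404.01) = √565.3 ≈ 23.776
    Area = ½·c·h_c  ⇒  h_c = 2·Area/c = 255.27/23.776 ≈ 10.7364

Area = 127.635, h_c = 10.74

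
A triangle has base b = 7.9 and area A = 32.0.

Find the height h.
A = ½·b·h  ⇒  h = 2A/b = 2·32.0/7.9 = 64/7.9 ≈ 8.10127

h = 8.101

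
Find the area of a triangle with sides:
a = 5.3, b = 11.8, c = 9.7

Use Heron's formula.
s = (5.3 + 11.8 + 9.7)/2 = 26.8/2 = 13.4
s − a = 8.1, s − b = 1.6, s − c = 3.7
s(s−a)(s−b)(s−c) = 13.4·8.1·1.6·3.7 ≈ 642.557
Area = √642.557 ≈ 25.3487

Area = 25.35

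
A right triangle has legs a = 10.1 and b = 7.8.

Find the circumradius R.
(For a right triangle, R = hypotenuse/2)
Hypotenuse c = √(a² + b²) = √(102.01 + 60.84) = √162.85 ≈ 12.7613
R = c/2 ≈ 12.7613/2 ≈ 6.38063

R = 6.381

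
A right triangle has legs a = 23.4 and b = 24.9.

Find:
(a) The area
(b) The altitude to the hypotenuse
(a) The legs are perpendicular, so Area = ½·a·b = ½·23.4·24.9 = ½·582.66 = 291.33
(b) Hypotenuse c = √(a² + b²) = √(547.56 + 620.01) = √1167.57 ≈ 34.1697
    Area = ½·c·h_c  ⇒  h_c = 2·Area/c = 582.66/34.1697 ≈ 17.0519

Area = 291.33, h_c = 17.05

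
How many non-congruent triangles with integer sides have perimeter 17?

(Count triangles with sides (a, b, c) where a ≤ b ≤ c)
Let a ≤ b ≤ c with a + b + c = 17. The only binding inequality is a + b > c, i.e. 17 − c > c, so c < 17/2; and c ≥ 17/3 since c is the largest side.
So 6 ≤ c ≤ 8. For each c, b runs from ⌈(17 − c)/2⌉ up to c (then a = 17 − b − c satisfies 1 ≤ a ≤ b automatically), giving c − ⌈(17 − c)/2⌉ + 1 choices.
Summing over c: 1 + 3 + 4 = 8
Check (closed form: nearest integer to p²/48 for even p, (p+3)²/48 for odd p): (17+3)²/48 = 20²/48 = 400/48 ≈ 8.33 → 8

8 triangles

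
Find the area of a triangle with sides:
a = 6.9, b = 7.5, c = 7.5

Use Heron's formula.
s = (6.9 + 7.5 + 7.5)/2 = 21.9/2 = 10.95
s − a = 4.05, s − b = 3.45, s − c = 3.45
s(s−a)(s−b)(s−c) = 10.95·4.05·3.45·3.45 ≈ 527.846
Area = √527.846 ≈ 22.9749

Area = 22.97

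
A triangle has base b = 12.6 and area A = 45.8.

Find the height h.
A = ½·b·h  ⇒  h = 2A/b = 2·45.8/12.6 = 91.6/12.6 ≈ 7.26984

h = 7.27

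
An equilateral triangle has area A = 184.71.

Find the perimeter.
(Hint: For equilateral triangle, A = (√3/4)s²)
A = (√3/4)s²  ⇒  s² = 4A/√3 = 4·184.71/√3 = 738.84/1.73205 ≈ 426.569
s ≈ √426.569 ≈ 20.6536
Perimeter = 3s ≈ 3·20.6536 ≈ 61.9607

Perimeter = 61.96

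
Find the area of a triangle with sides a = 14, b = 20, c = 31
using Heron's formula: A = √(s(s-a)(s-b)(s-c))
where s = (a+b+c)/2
s = (14 + 20 + 31)/2 = 65/2 = 32.5
s − a = 18.5, s − b = 12.5, s − c = 1.5
s(s−a)(s−b)(s−c) = 32.5·18.5·12.5·1.5 = 11273.4375
Area = √11273.4375 ≈ 106.176

s = 32.5, Area = 106.2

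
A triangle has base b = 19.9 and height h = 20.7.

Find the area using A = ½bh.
A = ½·b·h = ½·19.9·20.7 = ½·411.93 = 205.965

Area = 205.965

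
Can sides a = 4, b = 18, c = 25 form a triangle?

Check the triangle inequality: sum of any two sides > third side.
a + b vs c: 4 + 18 = 22 ≤ 25  ✗
a + c vs b: 4 + 25 = 29 > 18  ✓
b + c vs a: 18 + 25 = 43 > 4  ✓

No: 4 + 18 = 22 is not > 25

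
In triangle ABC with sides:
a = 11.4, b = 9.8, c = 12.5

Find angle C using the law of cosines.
c² = a² + b² − 2ab·cos(C)  ⇒  cos(C) = (a² + b² − c²)/(2ab)
cos(C) = (11.4² + 9.8² − 12.5²)/(2·11.4·9.8) = (129.96 + 96.04 − 156.25)/223.44 = 69.75/223.44 ≈ 0.312164
C = arccos(0.312164) ≈ 71.8103°

C = 71.81°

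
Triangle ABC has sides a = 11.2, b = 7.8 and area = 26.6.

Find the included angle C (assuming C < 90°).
Area = ½·a·b·sin(C)  ⇒  sin(C) = 2·Area/(a·b) = 2·26.6/(11.2·7.8) = 53.2/87.36 ≈ 0.608974
C = arcsin(0.608974) ≈ 37.5154° (taking the acute solution since C < 90°)

C = 37.52°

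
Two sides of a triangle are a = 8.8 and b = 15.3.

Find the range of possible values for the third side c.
Triangle inequality: |a − b| < c < a + b
|a − b| = |8.8 − 15.3| = 6.5
a + b = 8.8 + 15.3 = 24.1

6.5 < c < 24.1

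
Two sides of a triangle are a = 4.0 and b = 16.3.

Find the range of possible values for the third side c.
Triangle inequality: |a − b| < c < a + b
|a − b| = |4.0 − 16.3| = 12.3
a + b = 4.0 + 16.3 = 20.3

12.3 < c < 20.3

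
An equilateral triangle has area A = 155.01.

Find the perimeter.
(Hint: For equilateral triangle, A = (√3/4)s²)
A = (√3/4)s²  ⇒  s² = 4A/√3 = 4·155.01/√3 = 620.04/1.73205 ≈ 357.98
s ≈ √357.98 ≈ 18.9204
Perimeter = 3s ≈ 3·18.9204 ≈ 56.7611

Perimeter = 56.76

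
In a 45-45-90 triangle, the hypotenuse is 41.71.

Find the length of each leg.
In a 45-45-90 triangle hypotenuse = leg·√2, so leg = hypotenuse/√2.
Leg = 41.71/√2 ≈ 41.71/1.41421 ≈ 29.4934

Each leg = 29.49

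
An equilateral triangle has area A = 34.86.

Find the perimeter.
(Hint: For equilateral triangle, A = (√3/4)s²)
A = (√3/4)s²  ⇒  s² = 4A/√3 = 4·34.86/√3 = 139.44/1.73205 ≈ 80.5057
s ≈ √80.5057 ≈ 8.9725
Perimeter = 3s ≈ 3·8.9725 ≈ 26.9175

Perimeter = 26.92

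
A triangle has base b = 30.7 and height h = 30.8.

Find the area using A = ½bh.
A = ½·b·h = ½·30.7·30.8 = ½·945.56 = 472.78

Area = 472.78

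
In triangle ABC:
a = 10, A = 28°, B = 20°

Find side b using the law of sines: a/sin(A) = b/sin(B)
a/sin(A) = b/sin(B)  ⇒  b = a·sin(B)/sin(A) = 10·sin(20°)/sin(28°)
sin(20°) ≈ 0.34202, sin(28°) ≈ 0.469472
b ≈ 10·0.34202/0.469472 ≈ 3.4202/0.469472 ≈ 7.28522

b = 7.285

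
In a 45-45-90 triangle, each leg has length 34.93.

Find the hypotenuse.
In a 45-45-90 triangle the sides are in ratio 1 : 1 : √2, so hypotenuse = leg·√2.
Hypotenuse = 34.93·√2 ≈ 34.93·1.41421 ≈ 49.3985

Hypotenuse = 34.93√2 = 49.4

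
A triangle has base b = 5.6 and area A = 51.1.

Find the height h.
A = ½·b·h  ⇒  h = 2A/b = 2·51.1/5.6 = 102.2/5.6 ≈ 18.25

h = 18.25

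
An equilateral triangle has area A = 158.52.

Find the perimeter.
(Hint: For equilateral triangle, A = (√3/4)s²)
A = (√3/4)s²  ⇒  s² = 4A/√3 = 4·158.52/√3 = 634.08/1.73205 ≈ 366.086
s ≈ √366.086 ≈ 19.1334
Perimeter = 3s ≈ 3·19.1334 ≈ 57.4001

Perimeter = 57.4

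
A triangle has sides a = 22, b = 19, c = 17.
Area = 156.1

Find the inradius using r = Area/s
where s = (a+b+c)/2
s = (22 + 19 + 17)/2 = 58/2 = 29
r = Area/s = 156.1/29 ≈ 5.38276

r = 5.383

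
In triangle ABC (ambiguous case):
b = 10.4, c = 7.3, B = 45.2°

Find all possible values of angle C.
b/sin(B) = c/sin(C)  ⇒  sin(C) = c·sin(B)/b = 7.3·sin(45.2°)/10.4
sin(45.2°) ≈ 0.709571
sin(C) ≈ 7.3·0.709571/10.4 ≈ 5.17987/10.4 ≈ 0.498064
Candidate 1: C₁ = arcsin(0.498064) ≈ 29.872°  →  A = 180° − 45.2° − 29.872° ≈ 104.928° > 0, valid
Candidate 2: C₂ = 180° − C₁ ≈ 150.128°  →  A = 180° − 45.2° − 150.128° ≈ -15.328° ≤ 0, not a valid triangle

C = 29.87° (one solution)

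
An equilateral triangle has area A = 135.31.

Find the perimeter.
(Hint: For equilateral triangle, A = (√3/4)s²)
A = (√3/4)s²  ⇒  s² = 4A/√3 = 4·135.31/√3 = 541.24/1.73205 ≈ 312.485
s ≈ √312.485 ≈ 17.6772
Perimeter = 3s ≈ 3·17.6772 ≈ 53.0317

Perimeter = 53.03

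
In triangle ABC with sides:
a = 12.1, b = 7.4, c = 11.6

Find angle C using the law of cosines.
c² = a² + b² − 2ab·cos(C)  ⇒  cos(C) = (a² + b² − c²)/(2ab)
cos(C) = (12.1² + 7.4² − 11.6²)/(2·12.1·7.4) = (146.41 + 54.76 − 134.56)/179.08 = 66.61/179.08 ≈ 0.371957
C = arccos(0.371957) ≈ 68.1637°

C = 68.16°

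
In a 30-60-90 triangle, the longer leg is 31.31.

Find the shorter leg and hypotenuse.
In a 30-60-90 triangle the sides are in ratio 1 : √3 : 2, so short leg = long leg/√3 and hypotenuse = 2·(short leg).
Short leg = 31.31/√3 ≈ 31.31/1.73205 ≈ 18.0768
Hypotenuse = 2·18.0768 ≈ 36.1537

Short leg = 18.08, Hypotenuse = 36.15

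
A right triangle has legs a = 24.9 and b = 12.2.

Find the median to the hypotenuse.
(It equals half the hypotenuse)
Hypotenuse c = √(a² + b²) = √(620.01 + 148.84) = √768.85 ≈ 27.7281
Median to hypotenuse = c/2 ≈ 27.7281/2 ≈ 13.8641

Median = 13.86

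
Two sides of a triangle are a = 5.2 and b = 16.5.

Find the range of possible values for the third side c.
Triangle inequality: |a − b| < c < a + b
|a − b| = |5.2 − 16.5| = 11.3
a + b = 5.2 + 16.5 = 21.7

11.3 < c < 21.7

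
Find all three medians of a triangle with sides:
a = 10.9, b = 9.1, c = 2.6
Median formula: m_a = ½√(2b² + 2c² − a²) (and cyclically). a² = 118.81, b² = 82.81, c² = 6.76.
m_a = ½√(2·82.81 + 2·6.76 − 118.81) = ½√60.33 ≈ ½·7.76724 ≈ 3.88362
m_b = ½√(2·118.81 + 2·6.76 − 82.81) = ½√168.33 ≈ ½·12.9742 ≈ 6.4871
m_c = ½√(2·118.81 + 2·82.81 − 6.76) = ½√396.48 ≈ ½·19.9118 ≈ 9.9559

m_a = 3.884, m_b = 6.487, m_c = 9.956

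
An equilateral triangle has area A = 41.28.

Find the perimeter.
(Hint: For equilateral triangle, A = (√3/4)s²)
A = (√3/4)s²  ⇒  s² = 4A/√3 = 4·41.28/√3 = 165.12/1.73205 ≈ 95.3321
s ≈ √95.3321 ≈ 9.76381
Perimeter = 3s ≈ 3·9.76381 ≈ 29.2914

Perimeter = 29.29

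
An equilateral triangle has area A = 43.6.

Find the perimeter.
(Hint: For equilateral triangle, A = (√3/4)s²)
A = (√3/4)s²  ⇒  s² = 4A/√3 = 4·43.6/√3 = 174.4/1.73205 ≈ 100.69
s ≈ √100.69 ≈ 10.0344
Perimeter = 3s ≈ 3·10.0344 ≈ 30.1033

Perimeter = 30.1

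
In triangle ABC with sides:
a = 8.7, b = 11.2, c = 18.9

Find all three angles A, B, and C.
Law of cosines for each angle (a² = 75.69, b² = 125.44, c² = 357.21):
cos(A) = (b² + c² − a²)/(2bc) = (125.44 + 357.21 − 75.69)/(2·11.2·18.9) = 406.96/423.36 ≈ 0.961262  ⇒  A ≈ 15.9999°
cos(B) = (a² + c² − b²)/(2ac) = (75.69 + 357.21 − 125.44)/(2·8.7·18.9) = 307.46/328.86 ≈ 0.934927  ⇒  B ≈ 20.7837°
cos(C) = (a² + b² − c²)/(2ab) = (75.69 + 125.44 − 357.21)/(2·8.7·11.2) = -156.08/194.88 ≈ -0.800903  ⇒  C ≈ 143.216°
Check: A + B + C ≈ 180°

A = 16°, B = 20.78°, C = 143.2°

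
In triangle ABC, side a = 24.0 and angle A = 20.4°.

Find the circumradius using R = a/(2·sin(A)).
R = a/(2·sin(A)) = 24.0/(2·sin(20.4°))
sin(20.4°) ≈ 0.348572
R ≈ 24.0/(2·0.348572) = 24.0/0.697144 ≈ 34.4262

R = 34.43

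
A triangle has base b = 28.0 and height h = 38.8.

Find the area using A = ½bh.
A = ½·b·h = ½·28.0·38.8 = ½·1086.4 = 543.2

Area = 543.2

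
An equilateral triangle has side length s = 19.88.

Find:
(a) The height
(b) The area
(a) The height splits the triangle into two 30-60-90 halves: h = s·√3/2 = 19.88·1.73205/2 ≈ 34.4332/2 ≈ 17.2166
(b) Area = (√3/4)·s² = (√3/4)·19.88² = (√3/4)·395.2144 ≈ 0.433013·395.2144 ≈ 171.133

Height = 17.22, Area = 171.1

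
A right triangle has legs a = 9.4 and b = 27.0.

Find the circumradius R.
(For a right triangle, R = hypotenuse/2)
Hypotenuse c = √(a² + b²) = √(88.36 + 729) = √817.36 ≈ 28.5895
R = c/2 ≈ 28.5895/2 ≈ 14.2948

R = 14.29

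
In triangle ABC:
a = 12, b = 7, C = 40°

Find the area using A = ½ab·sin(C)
A = ½·a·b·sin(C) = ½·12·7·sin(40°)
sin(40°) ≈ 0.642788
A ≈ ½·84·0.642788 = 42·0.642788 ≈ 26.9971

Area = 27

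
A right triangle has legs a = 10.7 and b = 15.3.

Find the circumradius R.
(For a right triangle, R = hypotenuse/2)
Hypotenuse c = √(a² + b²) = √(114.49 + 234.09) = √348.58 ≈ 18.6703
R = c/2 ≈ 18.6703/2 ≈ 9.33515

R = 9.335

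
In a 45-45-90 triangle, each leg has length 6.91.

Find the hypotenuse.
In a 45-45-90 triangle the sides are in ratio 1 : 1 : √2, so hypotenuse = leg·√2.
Hypotenuse = 6.91·√2 ≈ 6.91·1.41421 ≈ 9.77222

Hypotenuse = 6.91√2 = 9.772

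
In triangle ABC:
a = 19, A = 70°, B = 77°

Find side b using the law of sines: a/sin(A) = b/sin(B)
a/sin(A) = b/sin(B)  ⇒  b = a·sin(B)/sin(A) = 19·sin(77°)/sin(70°)
sin(77°) ≈ 0.97437, sin(70°) ≈ 0.939693
b ≈ 19·0.97437/0.939693 ≈ 18.513/0.939693 ≈ 19.7012

b = 19.7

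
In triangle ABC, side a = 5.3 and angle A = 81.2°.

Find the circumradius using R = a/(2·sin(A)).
R = a/(2·sin(A)) = 5.3/(2·sin(81.2°))
sin(81.2°) ≈ 0.988228
R ≈ 5.3/(2·0.988228) = 5.3/1.97646 ≈ 2.68157

R = 2.682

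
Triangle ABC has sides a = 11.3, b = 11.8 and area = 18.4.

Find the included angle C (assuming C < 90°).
Area = ½·a·b·sin(C)  ⇒  sin(C) = 2·Area/(a·b) = 2·18.4/(11.3·11.8) = 36.8/133.34 ≈ 0.275986
C = arcsin(0.275986) ≈ 16.0208° (taking the acute solution since C < 90°)

C = 16.02°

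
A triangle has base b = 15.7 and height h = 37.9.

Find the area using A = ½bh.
A = ½·b·h = ½·15.7·37.9 = ½·595.03 = 297.515

Area = 297.515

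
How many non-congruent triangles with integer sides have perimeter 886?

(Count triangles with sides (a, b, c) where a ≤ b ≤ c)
Let a ≤ b ≤ c with a + b + c = 886. The only binding inequality is a + b > c, i.e. 886 − c > c, so c < 886/2; and c ≥ 886/3 since c is the largest side.
So 296 ≤ c ≤ 442. For each c, b runs from ⌈(886 − c)/2⌉ up to c (then a = 886 − b − c satisfies 1 ≤ a ≤ b automatically), giving c − ⌈(886 − c)/2⌉ + 1 choices.
Summing over c: 2 + 3 + 5 + 6 + … + 219 + 221  (147 terms, c = 296, …, 442) = 16354
Check (closed form: nearest integer to p²/48 for even p, (p+3)²/48 for odd p): 886²/48 = 784996/48 ≈ 16354.08 → 16354

16354 triangles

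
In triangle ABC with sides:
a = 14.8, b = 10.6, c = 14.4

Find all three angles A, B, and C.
Law of cosines for each angle (a² = 219.04, b² = 112.36, c² = 207.36):
cos(A) = (b² + c² − a²)/(2bc) = (112.36 + 207.36 − 219.04)/(2·10.6·14.4) = 100.68/305.28 ≈ 0.329796  ⇒  A ≈ 70.7436°
cos(B) = (a² + c² − b²)/(2ac) = (219.04 + 207.36 − 112.36)/(2·14.8·14.4) = 314.04/426.24 ≈ 0.736768  ⇒  B ≈ 42.5432°
cos(C) = (a² + b² − c²)/(2ab) = (219.04 + 112.36 − 207.36)/(2·14.8·10.6) = 124.04/313.76 ≈ 0.395334  ⇒  C ≈ 66.7132°
Check: A + B + C ≈ 180°

A = 70.74°, B = 42.54°, C = 66.71°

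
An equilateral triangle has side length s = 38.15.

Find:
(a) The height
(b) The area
(a) The height splits the triangle into two 30-60-90 halves: h = s·√3/2 = 38.15·1.73205/2 ≈ 66.0777/2 ≈ 33.0389
(b) Area = (√3/4)·s² = (√3/4)·38.15² = (√3/4)·1455.4225 ≈ 0.433013·1455.4225 ≈ 630.216

Height = 33.04, Area = 630.2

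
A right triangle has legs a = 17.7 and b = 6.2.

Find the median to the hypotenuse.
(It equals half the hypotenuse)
Hypotenuse c = √(a² + b²) = √(313.29 + 38.44) = √351.73 ≈ 18.7545
Median to hypotenuse = c/2 ≈ 18.7545/2 ≈ 9.37723

Median = 9.377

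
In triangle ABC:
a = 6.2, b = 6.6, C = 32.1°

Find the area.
Two sides and the included angle (SAS): A = ½·a·b·sin(C) = ½·6.2·6.6·sin(32.1°)
sin(32.1°) ≈ 0.531399
A ≈ ½·40.92·0.531399 = 20.46·0.531399 ≈ 10.8724

Area = 10.87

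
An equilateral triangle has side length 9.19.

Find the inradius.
r = Area/s with s the semi-perimeter.
Area = (√3/4)·9.19² = (√3/4)·84.4561 ≈ 0.433013·84.4561 ≈ 36.5706
s = 3·9.19/2 = 13.785
r ≈ 36.5706/13.785 ≈ 2.65292
(Equivalently r = side/(2√3) = 9.19/3.4641 ≈ 2.65292.)

r = 2.653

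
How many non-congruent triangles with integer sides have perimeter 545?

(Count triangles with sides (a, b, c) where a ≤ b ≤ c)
Let a ≤ b ≤ c with a + b + c = 545. The only binding inequality is a + b > c, i.e. 545 − c > c, so c < 545/2; and c ≥ 545/3 since c is the largest side.
So 182 ≤ c ≤ 272. For each c, b runs from ⌈(545 − c)/2⌉ up to c (then a = 545 − b − c satisfies 1 ≤ a ≤ b automatically), giving c − ⌈(545 − c)/2⌉ + 1 choices.
Summing over c: 1 + 3 + 4 + 6 + … + 135 + 136  (91 terms, c = 182, …, 272) = 6256
Check (closed form: nearest integer to p²/48 for even p, (p+3)²/48 for odd p): (545+3)²/48 = 548²/48 = 300304/48 ≈ 6256.33 → 6256

6256 triangles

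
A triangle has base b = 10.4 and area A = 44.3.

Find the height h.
A = ½·b·h  ⇒  h = 2A/b = 2·44.3/10.4 = 88.6/10.4 ≈ 8.51923

h = 8.519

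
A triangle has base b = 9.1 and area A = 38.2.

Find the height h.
A = ½·b·h  ⇒  h = 2A/b = 2·38.2/9.1 = 76.4/9.1 ≈ 8.3956

h = 8.396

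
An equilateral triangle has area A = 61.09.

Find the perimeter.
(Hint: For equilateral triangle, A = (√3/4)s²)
A = (√3/4)s²  ⇒  s² = 4A/√3 = 4·61.09/√3 = 244.36/1.73205 ≈ 141.081
s ≈ √141.081 ≈ 11.8778
Perimeter = 3s ≈ 3·11.8778 ≈ 35.6333

Perimeter = 35.63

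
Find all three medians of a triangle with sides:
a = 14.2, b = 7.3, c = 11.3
Median formula: m_a = ½√(2b² + 2c² − a²) (and cyclically). a² = 201.64, b² = 53.29, c² = 127.69.
m_a = ½√(2·53.29 + 2·127.69 − 201.64) = ½√160.32 ≈ ½·12.6618 ≈ 6.33088
m_b = ½√(2·201.64 + 2·127.69 − 53.29) = ½√605.37 ≈ ½·24.6043 ≈ 12.3021
m_c = ½√(2·201.64 + 2·53.29 − 127.69) = ½√382.17 ≈ ½·19.5492 ≈ 9.77458

m_a = 6.331, m_b = 12.3, m_c = 9.775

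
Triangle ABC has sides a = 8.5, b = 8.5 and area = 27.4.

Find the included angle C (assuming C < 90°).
Area = ½·a·b·sin(C)  ⇒  sin(C) = 2·Area/(a·b) = 2·27.4/(8.5·8.5) = 54.8/72.25 ≈ 0.758478
C = arcsin(0.758478) ≈ 49.3302° (taking the acute solution since C < 90°)

C = 49.33°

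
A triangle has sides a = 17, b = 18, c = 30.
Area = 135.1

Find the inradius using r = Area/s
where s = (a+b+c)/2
s = (17 + 18 + 30)/2 = 65/2 = 32.5
r = Area/s = 135.1/32.5 ≈ 4.15692

r = 4.157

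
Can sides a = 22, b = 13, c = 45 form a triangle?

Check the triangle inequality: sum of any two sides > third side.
a + b vs c: 22 + 13 = 35 ≤ 45  ✗
a + c vs b: 22 + 45 = 67 > 13  ✓
b + c vs a: 13 + 45 = 58 > 22  ✓

No: 22 + 13 = 35 is not > 45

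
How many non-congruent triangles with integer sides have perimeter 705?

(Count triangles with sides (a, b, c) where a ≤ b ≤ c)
Let a ≤ b ≤ c with a + b + c = 705. The only binding inequality is a + b > c, i.e. 705 − c > c, so c < 705/2; and c ≥ 705/3 since c is the largest side.
So 235 ≤ c ≤ 352. For each c, b runs from ⌈(705 − c)/2⌉ up to c (then a = 705 − b − c satisfies 1 ≤ a ≤ b automatically), giving c − ⌈(705 − c)/2⌉ + 1 choices.
Summing over c: 1 + 2 + 4 + 5 + … + 175 + 176  (118 terms, c = 235, …, 352) = 10443
Check (closed form: nearest integer to p²/48 for even p, (p+3)²/48 for odd p): (705+3)²/48 = 708²/48 = 501264/48 ≈ 10443.00 → 10443

10443 triangles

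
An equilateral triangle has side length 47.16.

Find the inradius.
r = Area/s with s the semi-perimeter.
Area = (√3/4)·47.16² = (√3/4)·2224.0656 ≈ 0.433013·2224.0656 ≈ 963.049
s = 3·47.16/2 = 70.74
r ≈ 963.049/70.74 ≈ 13.6139
(Equivalently r = side/(2√3) = 47.16/3.4641 ≈ 13.6139.)

r = 13.61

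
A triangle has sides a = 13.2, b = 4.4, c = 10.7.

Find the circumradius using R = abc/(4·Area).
First find the area with Heron's formula.
s = (13.2 + 4.4 + 10.7)/2 = 14.15
Area = √(s(s−a)(s−b)(s−c)) = √(14.15·0.95·9.75·3.45) ≈ √452.172 ≈ 21.2643
abc = 13.2·4.4·10.7 = 621.456
R = abc/(4·Area) ≈ 621.456/(4·21.2643) = 621.456/85.0574 ≈ 7.30632

R = 7.306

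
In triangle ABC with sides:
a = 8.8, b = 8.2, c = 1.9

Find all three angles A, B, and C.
Law of cosines for each angle (a² = 77.44, b² = 67.24, c² = 3.61):
cos(A) = (b² + c² − a²)/(2bc) = (67.24 + 3.61 − 77.44)/(2·8.2·1.9) = -6.59/31.16 ≈ -0.211489  ⇒  A ≈ 102.21°
cos(B) = (a² + c² − b²)/(2ac) = (77.44 + 3.61 − 67.24)/(2·8.8·1.9) = 13.81/33.44 ≈ 0.412978  ⇒  B ≈ 65.6079°
cos(C) = (a² + b² − c²)/(2ab) = (77.44 + 67.24 − 3.61)/(2·8.8·8.2) = 141.07/144.32 ≈ 0.977481  ⇒  C ≈ 12.1824°
Check: A + B + C ≈ 180°

A = 102.2°, B = 65.61°, C = 12.18°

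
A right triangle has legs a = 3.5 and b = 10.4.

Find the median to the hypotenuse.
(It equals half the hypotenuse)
Hypotenuse c = √(a² + b²) = √(12.25 + 108.16) = √120.41 ≈ 10.9731
Median to hypotenuse = c/2 ≈ 10.9731/2 ≈ 5.48657

Median = 5.487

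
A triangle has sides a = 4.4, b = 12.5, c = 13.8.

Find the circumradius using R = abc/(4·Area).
First find the area with Heron's formula.
s = (4.4 + 12.5 + 13.8)/2 = 15.35
Area = √(s(s−a)(s−b)(s−c)) = √(15.35·10.95·2.85·1.55) ≈ √742.504 ≈ 27.2489
abc = 4.4·12.5·13.8 = 759
R = abc/(4·Area) ≈ 759/(4·27.2489) = 759/108.996 ≈ 6.96357

R = 6.964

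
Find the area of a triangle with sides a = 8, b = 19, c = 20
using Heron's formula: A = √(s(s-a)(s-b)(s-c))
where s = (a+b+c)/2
s = (8 + 19 + 20)/2 = 47/2 = 23.5
s − a = 15.5, s − b = 4.5, s − c = 3.5
s(s−a)(s−b)(s−c) = 23.5·15.5·4.5·3.5 = 5736.9375
Area = √5736.9375 ≈ 75.7426

s = 23.5, Area = 75.74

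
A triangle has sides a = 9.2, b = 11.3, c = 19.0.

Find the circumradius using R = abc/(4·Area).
First find the area with Heron's formula.
s = (9.2 + 11.3 + 19.0)/2 = 19.75
Area = √(s(s−a)(s−b)(s−c)) = √(19.75·10.55·8.45·0.75) ≈ √1320.5 ≈ 36.3386
abc = 9.2·11.3·19.0 = 1975.24
R = abc/(4·Area) ≈ 1975.24/(4·36.3386) = 1975.24/145.355 ≈ 13.5891

R = 13.59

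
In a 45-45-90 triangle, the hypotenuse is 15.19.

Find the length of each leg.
In a 45-45-90 triangle hypotenuse = leg·√2, so leg = hypotenuse/√2.
Leg = 15.19/√2 ≈ 15.19/1.41421 ≈ 10.741

Each leg = 10.74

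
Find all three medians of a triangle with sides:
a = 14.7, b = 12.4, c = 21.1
Median formula: m_a = ½√(2b² + 2c² − a²) (and cyclically). a² = 216.09, b² = 153.76, c² = 445.21.
m_a = ½√(2·153.76 + 2·445.21 − 216.09) = ½√981.85 ≈ ½·31.3345 ≈ 15.6672
m_b = ½√(2·216.09 + 2·445.21 − 153.76) = ½√1168.84 ≈ ½·34.1883 ≈ 17.0942
m_c = ½√(2·216.09 + 2·153.76 − 445.21) = ½√294.49 ≈ ½·17.1607 ≈ 8.58036

m_a = 15.67, m_b = 17.09, m_c = 8.58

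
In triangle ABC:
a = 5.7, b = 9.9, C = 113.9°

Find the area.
Two sides and the included angle (SAS): A = ½·a·b·sin(C) = ½·5.7·9.9·sin(113.9°)
sin(113.9°) ≈ 0.914254
A ≈ ½·56.43·0.914254 = 28.215·0.914254 ≈ 25.7957

Area = 25.8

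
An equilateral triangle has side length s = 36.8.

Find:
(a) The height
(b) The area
(a) The height splits the triangle into two 30-60-90 halves: h = s·√3/2 = 36.8·1.73205/2 ≈ 63.7395/2 ≈ 31.8697
(b) Area = (√3/4)·s² = (√3/4)·36.8² = (√3/4)·1354.24 ≈ 0.433013·1354.24 ≈ 586.403

Height = 31.87, Area = 586.4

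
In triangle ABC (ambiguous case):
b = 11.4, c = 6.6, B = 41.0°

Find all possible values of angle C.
b/sin(B) = c/sin(C)  ⇒  sin(C) = c·sin(B)/b = 6.6·sin(41.0°)/11.4
sin(41.0°) ≈ 0.656059
sin(C) ≈ 6.6·0.656059/11.4 ≈ 4.32999/11.4 ≈ 0.379824
Candidate 1: C₁ = arcsin(0.379824) ≈ 22.3228°  →  A = 180° − 41.0° − 22.3228° ≈ 116.677° > 0, valid
Candidate 2: C₂ = 180° − C₁ ≈ 157.677°  →  A = 180° − 41.0° − 157.677° ≈ -18.6772° ≤ 0, not a valid triangle

C = 22.32° (one solution)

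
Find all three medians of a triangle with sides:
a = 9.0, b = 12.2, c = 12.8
Median formula: m_a = ½√(2b² + 2c² − a²) (and cyclically). a² = 81, b² = 148.84, c² = 163.84.
m_a = ½√(2·148.84 + 2·163.84 − 81) = ½√544.36 ≈ ½·23.3315 ≈ 11.6658
m_b = ½√(2·81 + 2·163.84 − 148.84) = ½√340.84 ≈ ½·18.4619 ≈ 9.23093
m_c = ½√(2·81 + 2·148.84 − 163.84) = ½√295.84 ≈ ½·17.2 ≈ 8.6

m_a = 11.67, m_b = 9.231, m_c = 8.6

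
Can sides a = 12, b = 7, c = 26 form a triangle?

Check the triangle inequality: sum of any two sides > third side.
a + b vs c: 12 + 7 = 19 ≤ 26  ✗
a + c vs b: 12 + 26 = 38 > 7  ✓
b + c vs a: 7 + 26 = 33 > 12  ✓

No: 12 + 7 = 19 is not > 26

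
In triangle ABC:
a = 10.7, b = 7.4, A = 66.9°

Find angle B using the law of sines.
a/sin(A) = b/sin(B)  ⇒  sin(B) = b·sin(A)/a = 7.4·sin(66.9°)/10.7
sin(66.9°) ≈ 0.919821
sin(B) ≈ 7.4·0.919821/10.7 ≈ 6.80668/10.7 ≈ 0.636138
B = arcsin(0.636138) ≈ 39.5045°
(Since b ≤ a we need B ≤ A, so the obtuse alternative 180° − 39.5045° ≈ 140.496° is rejected.)

B = 39.5°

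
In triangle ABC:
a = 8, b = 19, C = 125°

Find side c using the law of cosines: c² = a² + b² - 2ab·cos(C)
c² = 8² + 19² − 2·8·19·cos(125°)
cos(125°) ≈ -0.573576
c² ≈ 64 + 361 − 304·(-0.573576) ≈ 425 + 174.367 ≈ 599.367
c ≈ √599.367 ≈ 24.482

c = 24.48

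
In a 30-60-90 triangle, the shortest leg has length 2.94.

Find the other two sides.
In a 30-60-90 triangle the sides are in ratio 1 : √3 : 2 (short leg : long leg : hypotenuse).
Long leg = 2.94·√3 ≈ 2.94·1.73205 ≈ 5.09223
Hypotenuse = 2·2.94 = 5.88

Long leg = 2.94√3 = 5.092, Hypotenuse = 5.88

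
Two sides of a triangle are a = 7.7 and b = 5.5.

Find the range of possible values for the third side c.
Triangle inequality: |a − b| < c < a + b
|a − b| = |7.7 − 5.5| = 2.2
a + b = 7.7 + 5.5 = 13.2

2.2 < c < 13.2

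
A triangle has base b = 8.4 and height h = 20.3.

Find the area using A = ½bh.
A = ½·b·h = ½·8.4·20.3 = ½·170.52 = 85.26

Area = 85.26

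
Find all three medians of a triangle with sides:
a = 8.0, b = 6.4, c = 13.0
Median formula: m_a = ½√(2b² + 2c² − a²) (and cyclically). a² = 64, b² = 40.96, c² = 169.
m_a = ½√(2·40.96 + 2·169 − 64) = ½√355.92 ≈ ½·18.8658 ≈ 9.43292
m_b = ½√(2·64 + 2·169 − 40.96) = ½√425.04 ≈ ½·20.6165 ≈ 10.3082
m_c = ½√(2·64 + 2·40.96 − 169) = ½√40.92 ≈ ½·6.39687 ≈ 3.19844

m_a = 9.433, m_b = 10.31, m_c = 3.198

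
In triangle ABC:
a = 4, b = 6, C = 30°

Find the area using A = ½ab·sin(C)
A = ½·a·b·sin(C) = ½·4·6·sin(30°)
sin(30°) ≈ 0.5
A ≈ ½·24·0.5 = 12·0.5 ≈ 6

Area = 6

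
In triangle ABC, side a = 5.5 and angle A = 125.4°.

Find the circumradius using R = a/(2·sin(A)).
R = a/(2·sin(A)) = 5.5/(2·sin(125.4°))
sin(125.4°) ≈ 0.815128
R ≈ 5.5/(2·0.815128) = 5.5/1.63026 ≈ 3.3737

R = 3.374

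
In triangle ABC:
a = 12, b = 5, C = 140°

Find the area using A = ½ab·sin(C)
A = ½·a·b·sin(C) = ½·12·5·sin(140°)
sin(140°) ≈ 0.642788
A ≈ ½·60·0.642788 = 30·0.642788 ≈ 19.2836

Area = 19.28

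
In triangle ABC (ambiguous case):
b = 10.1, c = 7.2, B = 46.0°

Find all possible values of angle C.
b/sin(B) = c/sin(C)  ⇒  sin(C) = c·sin(B)/b = 7.2·sin(46.0°)/10.1
sin(46.0°) ≈ 0.71934
sin(C) ≈ 7.2·0.71934/10.1 ≈ 5.17925/10.1 ≈ 0.512797
Candidate 1: C₁ = arcsin(0.512797) ≈ 30.8503°  →  A = 180° − 46.0° − 30.8503° ≈ 103.15° > 0, valid
Candidate 2: C₂ = 180° − C₁ ≈ 149.15°  →  A = 180° − 46.0° − 149.15° ≈ -15.1497° ≤ 0, not a valid triangle

C = 30.85° (one solution)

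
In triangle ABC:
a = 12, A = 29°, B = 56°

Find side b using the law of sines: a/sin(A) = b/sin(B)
a/sin(A) = b/sin(B)  ⇒  b = a·sin(B)/sin(A) = 12·sin(56°)/sin(29°)
sin(56°) ≈ 0.829038, sin(29°) ≈ 0.48481
b ≈ 12·0.829038/0.48481 ≈ 9.94845/0.48481 ≈ 20.5203

b = 20.52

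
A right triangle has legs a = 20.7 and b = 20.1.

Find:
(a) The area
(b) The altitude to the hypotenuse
(a) The legs are perpendicular, so Area = ½·a·b = ½·20.7·20.1 = ½·416.07 = 208.035
(b) Hypotenuse c = √(a² + b²) = √(428.49 + 404.01) = √832.5 ≈ 28.8531
    Area = ½·c·h_c  ⇒  h_c = 2·Area/c = 416.07/28.8531 ≈ 14.4203

Area = 208.035, h_c = 14.42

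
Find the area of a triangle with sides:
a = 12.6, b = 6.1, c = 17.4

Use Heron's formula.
s = (12.6 + 6.1 + 17.4)/2 = 36.1/2 = 18.05
s − a = 5.45, s − b = 11.95, s − c = 0.65
s(s−a)(s−b)(s−c) = 18.05·5.45·11.95·0.65 ≈ 764.108
Area = √764.108 ≈ 27.6425

Area = 27.64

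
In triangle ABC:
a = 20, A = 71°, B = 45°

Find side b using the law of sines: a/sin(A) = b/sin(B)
a/sin(A) = b/sin(B)  ⇒  b = a·sin(B)/sin(A) = 20·sin(45°)/sin(71°)
sin(45°) ≈ 0.707107, sin(71°) ≈ 0.945519
b ≈ 20·0.707107/0.945519 ≈ 14.1421/0.945519 ≈ 14.957

b = 14.96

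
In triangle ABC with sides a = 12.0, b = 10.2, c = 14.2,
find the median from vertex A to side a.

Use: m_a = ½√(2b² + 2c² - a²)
m_a = ½√(2·10.2² + 2·14.2² − 12.0²) = ½√(2·104.04 + 2·201.64 − 144) = ½√(208.08 + 403.28 − 144) = ½√467.36
√467.36 ≈ 21.6185, so m_a ≈ 10.8093

m_a = 10.81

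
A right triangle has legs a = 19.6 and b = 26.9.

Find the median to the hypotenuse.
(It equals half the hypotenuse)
Hypotenuse c = √(a² + b²) = √(384.16 + 723.61) = √1107.77 ≈ 33.2832
Median to hypotenuse = c/2 ≈ 33.2832/2 ≈ 16.6416

Median = 16.64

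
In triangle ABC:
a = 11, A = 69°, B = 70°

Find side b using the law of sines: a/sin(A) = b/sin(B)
a/sin(A) = b/sin(B)  ⇒  b = a·sin(B)/sin(A) = 11·sin(70°)/sin(69°)
sin(70°) ≈ 0.939693, sin(69°) ≈ 0.93358
b ≈ 11·0.939693/0.93358 ≈ 10.3366/0.93358 ≈ 11.072

b = 11.07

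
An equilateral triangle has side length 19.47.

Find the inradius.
r = Area/s with s the semi-perimeter.
Area = (√3/4)·19.47² = (√3/4)·379.0809 ≈ 0.433013·379.0809 ≈ 164.147
s = 3·19.47/2 = 29.205
r ≈ 164.147/29.205 ≈ 5.6205
(Equivalently r = side/(2√3) = 19.47/3.4641 ≈ 5.6205.)

r = 5.621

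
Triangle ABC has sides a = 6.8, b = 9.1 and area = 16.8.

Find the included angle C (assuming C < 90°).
Area = ½·a·b·sin(C)  ⇒  sin(C) = 2·Area/(a·b) = 2·16.8/(6.8·9.1) = 33.6/61.88 ≈ 0.542986
C = arcsin(0.542986) ≈ 32.8872° (taking the acute solution since C < 90°)

C = 32.89°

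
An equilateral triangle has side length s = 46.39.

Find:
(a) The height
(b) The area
(a) The height splits the triangle into two 30-60-90 halves: h = s·√3/2 = 46.39·1.73205/2 ≈ 80.3498/2 ≈ 40.1749
(b) Area = (√3/4)·s² = (√3/4)·46.39² = (√3/4)·2152.0321 ≈ 0.433013·2152.0321 ≈ 931.857

Height = 40.17, Area = 931.9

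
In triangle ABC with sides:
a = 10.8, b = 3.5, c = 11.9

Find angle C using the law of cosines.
c² = a² + b² − 2ab·cos(C)  ⇒  cos(C) = (a² + b² − c²)/(2ab)
cos(C) = (10.8² + 3.5² − 11.9²)/(2·10.8·3.5) = (116.64 + 12.25 − 141.61)/75.6 = -12.72/75.6 ≈ -0.168254
C = arccos(-0.168254) ≈ 99.6863°

C = 99.69°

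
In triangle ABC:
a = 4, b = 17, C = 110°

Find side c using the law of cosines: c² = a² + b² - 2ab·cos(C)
c² = 4² + 17² − 2·4·17·cos(110°)
cos(110°) ≈ -0.34202
c² ≈ 16 + 289 − 136·(-0.34202) ≈ 305 + 46.5147 ≈ 351.515
c ≈ √351.515 ≈ 18.7487

c = 18.75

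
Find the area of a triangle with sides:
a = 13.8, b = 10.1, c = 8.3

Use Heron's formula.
s = (13.8 + 10.1 + 8.3)/2 = 32.2/2 = 16.1
s − a = 2.3, s − b = 6, s − c = 7.8
s(s−a)(s−b)(s−c) = 16.1·2.3·6·7.8 ≈ 1733
Area = √1733 ≈ 41.6294

Area = 41.63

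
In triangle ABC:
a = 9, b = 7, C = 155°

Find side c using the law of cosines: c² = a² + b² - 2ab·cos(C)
c² = 9² + 7² − 2·9·7·cos(155°)
cos(155°) ≈ -0.906308
c² ≈ 81 + 49 − 126·(-0.906308) ≈ 130 + 114.195 ≈ 244.195
c ≈ √244.195 ≈ 15.6267

c = 15.63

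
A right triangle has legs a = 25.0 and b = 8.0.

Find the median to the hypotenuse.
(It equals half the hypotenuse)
Hypotenuse c = √(a² + b²) = √(625 + 64) = √689 ≈ 26.2488
Median to hypotenuse = c/2 ≈ 26.2488/2 ≈ 13.1244

Median = 13.12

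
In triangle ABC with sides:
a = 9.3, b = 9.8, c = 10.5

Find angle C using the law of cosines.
c² = a² + b² − 2ab·cos(C)  ⇒  cos(C) = (a² + b² − c²)/(2ab)
cos(C) = (9.3² + 9.8² − 10.5²)/(2·9.3·9.8) = (86.49 + 96.04 − 110.25)/182.28 = 72.28/182.28 ≈ 0.396533
C = arccos(0.396533) ≈ 66.6384°

C = 66.64°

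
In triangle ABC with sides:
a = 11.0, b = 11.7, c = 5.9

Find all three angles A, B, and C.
Law of cosines for each angle (a² = 121, b² = 136.89, c² = 34.81):
cos(A) = (b² + c² − a²)/(2bc) = (136.89 + 34.81 − 121)/(2·11.7·5.9) = 50.7/138.06 ≈ 0.367232  ⇒  A ≈ 68.455°
cos(B) = (a² + c² − b²)/(2ac) = (121 + 34.81 − 136.89)/(2·11.0·5.9) = 18.92/129.8 ≈ 0.145763  ⇒  B ≈ 81.6186°
cos(C) = (a² + b² − c²)/(2ab) = (121 + 136.89 − 34.81)/(2·11.0·11.7) = 223.08/257.4 ≈ 0.866667  ⇒  C ≈ 29.9264°
Check: A + B + C ≈ 180°

A = 68.46°, B = 81.62°, C = 29.93°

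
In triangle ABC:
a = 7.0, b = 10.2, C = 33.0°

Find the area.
Two sides and the included angle (SAS): A = ½·a·b·sin(C) = ½·7.0·10.2·sin(33.0°)
sin(33.0°) ≈ 0.544639
A ≈ ½·71.4·0.544639 = 35.7·0.544639 ≈ 19.4436

Area = 19.44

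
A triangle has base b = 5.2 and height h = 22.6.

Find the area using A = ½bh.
A = ½·b·h = ½·5.2·22.6 = ½·117.52 = 58.76

Area = 58.76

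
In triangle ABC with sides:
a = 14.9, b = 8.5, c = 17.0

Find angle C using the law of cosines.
c² = a² + b² − 2ab·cos(C)  ⇒  cos(C) = (a² + b² − c²)/(2ab)
cos(C) = (14.9² + 8.5² − 17.0²)/(2·14.9·8.5) = (222.01 + 72.25 − 289)/253.3 = 5.26/253.3 ≈ 0.0207659
C = arccos(0.0207659) ≈ 88.8101°

C = 88.81°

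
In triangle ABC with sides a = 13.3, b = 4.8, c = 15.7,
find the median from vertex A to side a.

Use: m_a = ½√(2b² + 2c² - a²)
m_a = ½√(2·4.8² + 2·15.7² − 13.3²) = ½√(2·23.04 + 2·246.49 − 176.89) = ½√(46.08 + 492.98 − 176.89) = ½√362.17
√362.17 ≈ 19.0308, so m_a ≈ 9.51538

m_a = 9.515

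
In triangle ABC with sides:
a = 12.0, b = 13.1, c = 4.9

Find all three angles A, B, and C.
Law of cosines for each angle (a² = 144, b² = 171.61, c² = 24.01):
cos(A) = (b² + c² − a²)/(2bc) = (171.61 + 24.01 − 144)/(2·13.1·4.9) = 51.62/128.38 ≈ 0.402088  ⇒  A ≈ 66.2913°
cos(B) = (a² + c² − b²)/(2ac) = (144 + 24.01 − 171.61)/(2·12.0·4.9) = -3.6/117.6 ≈ -0.0306122  ⇒  B ≈ 91.7542°
cos(C) = (a² + b² − c²)/(2ab) = (144 + 171.61 − 24.01)/(2·12.0·13.1) = 291.6/314.4 ≈ 0.927481  ⇒  C ≈ 21.9545°
Check: A + B + C ≈ 180°

A = 66.29°, B = 91.75°, C = 21.95°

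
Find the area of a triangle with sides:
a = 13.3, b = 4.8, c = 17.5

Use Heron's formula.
s = (13.3 + 4.8 + 17.5)/2 = 35.6/2 = 17.8
s − a = 4.5, s − b = 13, s − c = 0.3
s(s−a)(s−b)(s−c) = 17.8·4.5·13·0.3 ≈ 312.39
Area = √312.39 ≈ 17.6746

Area = 17.67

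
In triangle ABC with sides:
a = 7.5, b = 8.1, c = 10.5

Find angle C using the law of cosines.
c² = a² + b² − 2ab·cos(C)  ⇒  cos(C) = (a² + b² − c²)/(2ab)
cos(C) = (7.5² + 8.1² − 10.5²)/(2·7.5·8.1) = (56.25 + 65.61 − 110.25)/121.5 = 11.61/121.5 ≈ 0.0955556
C = arccos(0.0955556) ≈ 84.5167°

C = 84.52°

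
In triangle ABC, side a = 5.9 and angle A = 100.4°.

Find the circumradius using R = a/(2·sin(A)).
R = a/(2·sin(A)) = 5.9/(2·sin(100.4°))
sin(100.4°) ≈ 0.983571
R ≈ 5.9/(2·0.983571) = 5.9/1.96714 ≈ 2.99927

R = 2.999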